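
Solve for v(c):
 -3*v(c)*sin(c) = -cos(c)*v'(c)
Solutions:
 v(c) = C1/cos(c)^3


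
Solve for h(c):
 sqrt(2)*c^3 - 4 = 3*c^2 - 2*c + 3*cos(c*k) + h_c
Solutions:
 h(c) = C1 + sqrt(2)*c^4/4 - c^3 + c^2 - 4*c - 3*sin(c*k)/k


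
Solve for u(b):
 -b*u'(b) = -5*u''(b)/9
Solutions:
 u(b) = C1 + C2*erfi(3*sqrt(10)*b/10)


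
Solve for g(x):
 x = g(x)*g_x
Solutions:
 g(x) = -sqrt(C1 + x^2)
 g(x) = sqrt(C1 + x^2)


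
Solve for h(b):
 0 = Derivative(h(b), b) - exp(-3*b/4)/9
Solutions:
 h(b) = C1 - 4*exp(-3*b/4)/27


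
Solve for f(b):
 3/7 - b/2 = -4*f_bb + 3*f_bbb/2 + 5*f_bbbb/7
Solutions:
 f(b) = C1 + C2*b + C3*exp(b*(-21 + sqrt(2681))/20) + C4*exp(-b*(21 + sqrt(2681))/20) + b^3/48 - 27*b^2/896


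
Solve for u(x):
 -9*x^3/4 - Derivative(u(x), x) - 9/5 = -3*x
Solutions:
 u(x) = C1 - 9*x^4/16 + 3*x^2/2 - 9*x/5


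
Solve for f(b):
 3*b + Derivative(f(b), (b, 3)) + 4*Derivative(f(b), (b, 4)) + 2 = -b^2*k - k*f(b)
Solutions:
 f(b) = C1*exp(b*Piecewise((-sqrt(1/64 - (-k)^(1/3)/4)/2 - sqrt((-k)^(1/3)/4 + 1/32 + 1/(256*sqrt(1/64 - (-k)^(1/3)/4)))/2 - 1/16, Eq(k, 0)), (-sqrt(k/(6*(k/1024 + sqrt(-k^3/1728 + k^2/1048576))^(1/3)) + 2*(k/1024 + sqrt(-k^3/1728 + k^2/1048576))^(1/3) + 1/64)/2 - sqrt(-k/(6*(k/1024 + sqrt(-k^3/1728 + k^2/1048576))^(1/3)) - 2*(k/1024 + sqrt(-k^3/1728 + k^2/1048576))^(1/3) + 1/32 + 1/(256*sqrt(k/(6*(k/1024 + sqrt(-k^3/1728 + k^2/1048576))^(1/3)) + 2*(k/1024 + sqrt(-k^3/1728 + k^2/1048576))^(1/3) + 1/64)))/2 - 1/16, True))) + C2*exp(b*Piecewise((-sqrt(1/64 - (-k)^(1/3)/4)/2 + sqrt((-k)^(1/3)/4 + 1/32 + 1/(256*sqrt(1/64 - (-k)^(1/3)/4)))/2 - 1/16, Eq(k, 0)), (-sqrt(k/(6*(k/1024 + sqrt(-k^3/1728 + k^2/1048576))^(1/3)) + 2*(k/1024 + sqrt(-k^3/1728 + k^2/1048576))^(1/3) + 1/64)/2 + sqrt(-k/(6*(k/1024 + sqrt(-k^3/1728 + k^2/1048576))^(1/3)) - 2*(k/1024 + sqrt(-k^3/1728 + k^2/1048576))^(1/3) + 1/32 + 1/(256*sqrt(k/(6*(k/1024 + sqrt(-k^3/1728 + k^2/1048576))^(1/3)) + 2*(k/1024 + sqrt(-k^3/1728 + k^2/1048576))^(1/3) + 1/64)))/2 - 1/16, True))) + C3*exp(b*Piecewise((sqrt(1/64 - (-k)^(1/3)/4)/2 - sqrt((-k)^(1/3)/4 + 1/32 - 1/(256*sqrt(1/64 - (-k)^(1/3)/4)))/2 - 1/16, Eq(k, 0)), (sqrt(k/(6*(k/1024 + sqrt(-k^3/1728 + k^2/1048576))^(1/3)) + 2*(k/1024 + sqrt(-k^3/1728 + k^2/1048576))^(1/3) + 1/64)/2 - sqrt(-k/(6*(k/1024 + sqrt(-k^3/1728 + k^2/1048576))^(1/3)) - 2*(k/1024 + sqrt(-k^3/1728 + k^2/1048576))^(1/3) + 1/32 - 1/(256*sqrt(k/(6*(k/1024 + sqrt(-k^3/1728 + k^2/1048576))^(1/3)) + 2*(k/1024 + sqrt(-k^3/1728 + k^2/1048576))^(1/3) + 1/64)))/2 - 1/16, True))) + C4*exp(b*Piecewise((sqrt(1/64 - (-k)^(1/3)/4)/2 + sqrt((-k)^(1/3)/4 + 1/32 - 1/(256*sqrt(1/64 - (-k)^(1/3)/4)))/2 - 1/16, Eq(k, 0)), (sqrt(k/(6*(k/1024 + sqrt(-k^3/1728 + k^2/1048576))^(1/3)) + 2*(k/1024 + sqrt(-k^3/1728 + k^2/1048576))^(1/3) + 1/64)/2 + sqrt(-k/(6*(k/1024 + sqrt(-k^3/1728 + k^2/1048576))^(1/3)) - 2*(k/1024 + sqrt(-k^3/1728 + k^2/1048576))^(1/3) + 1/32 - 1/(256*sqrt(k/(6*(k/1024 + sqrt(-k^3/1728 + k^2/1048576))^(1/3)) + 2*(k/1024 + sqrt(-k^3/1728 + k^2/1048576))^(1/3) + 1/64)))/2 - 1/16, True))) - b^2 - 3*b/k - 2/k


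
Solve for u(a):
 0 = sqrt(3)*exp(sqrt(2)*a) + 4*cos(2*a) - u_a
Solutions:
 u(a) = C1 + sqrt(6)*exp(sqrt(2)*a)/2 + 2*sin(2*a)


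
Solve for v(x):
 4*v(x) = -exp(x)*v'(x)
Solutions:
 v(x) = C1*exp(4*exp(-x))


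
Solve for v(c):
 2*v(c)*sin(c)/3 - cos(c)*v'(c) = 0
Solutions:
 v(c) = C1/cos(c)^(2/3)


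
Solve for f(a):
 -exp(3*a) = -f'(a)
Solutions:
 f(a) = C1 + exp(3*a)/3


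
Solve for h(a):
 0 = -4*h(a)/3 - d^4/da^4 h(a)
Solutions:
 h(a) = (C1*sin(3^(3/4)*a/3) + C2*cos(3^(3/4)*a/3))*exp(-3^(3/4)*a/3) + (C3*sin(3^(3/4)*a/3) + C4*cos(3^(3/4)*a/3))*exp(3^(3/4)*a/3)


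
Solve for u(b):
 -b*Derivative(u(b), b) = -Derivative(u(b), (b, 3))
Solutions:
 u(b) = C1 + Integral(C2*airyai(b) + C3*airybi(b), b)


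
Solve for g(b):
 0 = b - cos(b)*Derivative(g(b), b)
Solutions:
 g(b) = C1 + Integral(b/cos(b), b)


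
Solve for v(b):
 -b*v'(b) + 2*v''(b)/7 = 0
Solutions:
 v(b) = C1 + C2*erfi(sqrt(7)*b/2)


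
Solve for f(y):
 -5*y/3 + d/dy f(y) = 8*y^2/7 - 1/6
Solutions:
 f(y) = C1 + 8*y^3/21 + 5*y^2/6 - y/6


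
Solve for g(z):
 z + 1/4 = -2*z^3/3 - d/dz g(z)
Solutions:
 g(z) = C1 - z^4/6 - z^2/2 - z/4


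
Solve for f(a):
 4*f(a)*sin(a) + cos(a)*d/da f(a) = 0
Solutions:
 f(a) = C1*cos(a)^4


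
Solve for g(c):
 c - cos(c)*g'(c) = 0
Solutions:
 g(c) = C1 + Integral(c/cos(c), c)


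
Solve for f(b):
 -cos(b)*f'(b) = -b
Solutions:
 f(b) = C1 + Integral(b/cos(b), b)


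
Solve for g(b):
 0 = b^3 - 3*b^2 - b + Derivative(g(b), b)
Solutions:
 g(b) = C1 - b^4/4 + b^3 + b^2/2


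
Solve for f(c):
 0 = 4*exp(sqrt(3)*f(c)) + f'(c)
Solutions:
 f(c) = sqrt(3)*(2*log(1/(C1 + 4*c)) - log(3))/6


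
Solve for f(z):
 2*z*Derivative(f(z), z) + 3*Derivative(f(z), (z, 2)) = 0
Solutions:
 f(z) = C1 + C2*erf(sqrt(3)*z/3)


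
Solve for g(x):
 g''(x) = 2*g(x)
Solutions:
 g(x) = C1*exp(-sqrt(2)*x) + C2*exp(sqrt(2)*x)


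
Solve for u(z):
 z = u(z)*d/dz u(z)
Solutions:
 u(z) = -sqrt(C1 + z^2)
 u(z) = sqrt(C1 + z^2)


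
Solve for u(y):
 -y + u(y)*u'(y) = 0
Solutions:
 u(y) = -sqrt(C1 + y^2)
 u(y) = sqrt(C1 + y^2)


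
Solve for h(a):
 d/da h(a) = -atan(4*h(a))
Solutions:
 Integral(1/atan(4*_y), (_y, h(a))) = C1 - a


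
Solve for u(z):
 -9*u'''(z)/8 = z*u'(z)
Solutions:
 u(z) = C1 + Integral(C2*airyai(-2*3^(1/3)*z/3) + C3*airybi(-2*3^(1/3)*z/3), z)


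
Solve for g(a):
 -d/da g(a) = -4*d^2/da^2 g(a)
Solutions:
 g(a) = C1 + C2*exp(a/4)


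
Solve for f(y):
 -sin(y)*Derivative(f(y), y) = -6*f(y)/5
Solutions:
 f(y) = C1*(cos(y) - 1)^(3/5)/(cos(y) + 1)^(3/5)


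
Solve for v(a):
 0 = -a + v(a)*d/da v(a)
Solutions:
 v(a) = -sqrt(C1 + a^2)
 v(a) = sqrt(C1 + a^2)


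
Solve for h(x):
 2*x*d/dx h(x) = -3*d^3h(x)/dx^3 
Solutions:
 h(x) = C1 + Integral(C2*airyai(-2^(1/3)*3^(2/3)*x/3) + C3*airybi(-2^(1/3)*3^(2/3)*x/3), x)


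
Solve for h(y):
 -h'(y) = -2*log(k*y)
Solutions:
 h(y) = C1 + 2*y*log(k*y) - 2*y


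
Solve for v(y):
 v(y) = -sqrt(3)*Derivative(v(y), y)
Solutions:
 v(y) = C1*exp(-sqrt(3)*y/3)


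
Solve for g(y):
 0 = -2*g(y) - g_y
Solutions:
 g(y) = C1*exp(-2*y)


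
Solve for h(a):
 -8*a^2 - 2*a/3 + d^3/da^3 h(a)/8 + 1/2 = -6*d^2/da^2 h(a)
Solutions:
 h(a) = C1 + C2*a + C3*exp(-48*a) + a^4/9 + a^3/108 - 73*a^2/1728


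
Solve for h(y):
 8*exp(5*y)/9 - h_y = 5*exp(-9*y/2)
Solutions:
 h(y) = C1 + 8*exp(5*y)/45 + 10*exp(-9*y/2)/9


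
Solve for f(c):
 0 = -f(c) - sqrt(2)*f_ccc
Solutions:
 f(c) = C3*exp(-2^(5/6)*c/2) + (C1*sin(2^(5/6)*sqrt(3)*c/4) + C2*cos(2^(5/6)*sqrt(3)*c/4))*exp(2^(5/6)*c/4)


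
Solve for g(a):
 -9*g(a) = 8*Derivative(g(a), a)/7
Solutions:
 g(a) = C1*exp(-63*a/8)


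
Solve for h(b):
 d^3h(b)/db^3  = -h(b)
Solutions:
 h(b) = C3*exp(-b) + (C1*sin(sqrt(3)*b/2) + C2*cos(sqrt(3)*b/2))*exp(b/2)


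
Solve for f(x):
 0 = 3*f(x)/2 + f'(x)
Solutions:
 f(x) = C1*exp(-3*x/2)


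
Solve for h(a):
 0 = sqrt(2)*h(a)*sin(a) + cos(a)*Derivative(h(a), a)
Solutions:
 h(a) = C1*cos(a)^(sqrt(2))


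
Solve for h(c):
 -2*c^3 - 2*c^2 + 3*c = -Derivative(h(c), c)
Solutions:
 h(c) = C1 + c^4/2 + 2*c^3/3 - 3*c^2/2


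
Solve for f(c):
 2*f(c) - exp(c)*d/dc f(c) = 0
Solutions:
 f(c) = C1*exp(-2*exp(-c))


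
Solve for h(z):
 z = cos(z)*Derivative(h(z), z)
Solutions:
 h(z) = C1 + Integral(z/cos(z), z)


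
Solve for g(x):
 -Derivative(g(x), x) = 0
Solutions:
 g(x) = C1


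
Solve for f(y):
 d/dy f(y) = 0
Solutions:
 f(y) = C1


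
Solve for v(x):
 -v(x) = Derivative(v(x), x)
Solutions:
 v(x) = C1*exp(-x)


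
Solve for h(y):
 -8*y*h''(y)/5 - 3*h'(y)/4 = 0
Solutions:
 h(y) = C1 + C2*y^(17/32)


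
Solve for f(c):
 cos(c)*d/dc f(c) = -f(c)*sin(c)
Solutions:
 f(c) = C1*cos(c)


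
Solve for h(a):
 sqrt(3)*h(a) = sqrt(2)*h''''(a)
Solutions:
 h(a) = C1*exp(-2^(7/8)*3^(1/8)*a/2) + C2*exp(2^(7/8)*3^(1/8)*a/2) + C3*sin(2^(7/8)*3^(1/8)*a/2) + C4*cos(2^(7/8)*3^(1/8)*a/2)


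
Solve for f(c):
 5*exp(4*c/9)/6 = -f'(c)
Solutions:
 f(c) = C1 - 15*exp(4*c/9)/8


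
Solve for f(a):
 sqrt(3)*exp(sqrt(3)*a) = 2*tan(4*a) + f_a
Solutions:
 f(a) = C1 + exp(sqrt(3)*a) + log(cos(4*a))/2


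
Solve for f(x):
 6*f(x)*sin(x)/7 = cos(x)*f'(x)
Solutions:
 f(x) = C1/cos(x)^(6/7)


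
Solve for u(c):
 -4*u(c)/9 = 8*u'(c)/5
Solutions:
 u(c) = C1*exp(-5*c/18)


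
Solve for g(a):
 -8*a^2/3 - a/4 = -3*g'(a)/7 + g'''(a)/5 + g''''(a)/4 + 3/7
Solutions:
 g(a) = C1 + C2*exp(-a*(56*2^(2/3)*7^(1/3)/(45*sqrt(48385) + 9901)^(1/3) + 56 + 2^(1/3)*7^(2/3)*(45*sqrt(48385) + 9901)^(1/3))/210)*sin(14^(1/3)*sqrt(3)*a*(-7^(1/3)*(45*sqrt(48385) + 9901)^(1/3) + 56*2^(1/3)/(45*sqrt(48385) + 9901)^(1/3))/210) + C3*exp(-a*(56*2^(2/3)*7^(1/3)/(45*sqrt(48385) + 9901)^(1/3) + 56 + 2^(1/3)*7^(2/3)*(45*sqrt(48385) + 9901)^(1/3))/210)*cos(14^(1/3)*sqrt(3)*a*(-7^(1/3)*(45*sqrt(48385) + 9901)^(1/3) + 56*2^(1/3)/(45*sqrt(48385) + 9901)^(1/3))/210) + C4*exp(a*(-28 + 56*2^(2/3)*7^(1/3)/(45*sqrt(48385) + 9901)^(1/3) + 2^(1/3)*7^(2/3)*(45*sqrt(48385) + 9901)^(1/3))/105) + 56*a^3/27 + 7*a^2/24 + 919*a/135


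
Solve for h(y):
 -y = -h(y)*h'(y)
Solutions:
 h(y) = -sqrt(C1 + y^2)
 h(y) = sqrt(C1 + y^2)


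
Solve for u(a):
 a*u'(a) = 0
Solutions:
 u(a) = C1


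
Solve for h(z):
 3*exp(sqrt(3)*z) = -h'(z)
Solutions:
 h(z) = C1 - sqrt(3)*exp(sqrt(3)*z)


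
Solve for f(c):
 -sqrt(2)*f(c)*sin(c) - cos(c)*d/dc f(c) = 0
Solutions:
 f(c) = C1*cos(c)^(sqrt(2))


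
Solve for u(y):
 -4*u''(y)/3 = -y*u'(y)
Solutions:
 u(y) = C1 + C2*erfi(sqrt(6)*y/4)


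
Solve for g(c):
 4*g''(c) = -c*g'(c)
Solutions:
 g(c) = C1 + C2*erf(sqrt(2)*c/4)


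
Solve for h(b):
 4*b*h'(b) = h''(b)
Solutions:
 h(b) = C1 + C2*erfi(sqrt(2)*b)


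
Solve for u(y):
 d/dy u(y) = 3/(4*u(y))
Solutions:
 u(y) = -sqrt(C1 + 6*y)/2
 u(y) = sqrt(C1 + 6*y)/2


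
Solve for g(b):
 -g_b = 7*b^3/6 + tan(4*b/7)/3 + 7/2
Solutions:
 g(b) = C1 - 7*b^4/24 - 7*b/2 + 7*log(cos(4*b/7))/12


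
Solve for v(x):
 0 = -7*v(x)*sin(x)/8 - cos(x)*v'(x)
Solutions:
 v(x) = C1*cos(x)^(7/8)


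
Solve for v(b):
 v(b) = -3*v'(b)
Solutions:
 v(b) = C1*exp(-b/3)


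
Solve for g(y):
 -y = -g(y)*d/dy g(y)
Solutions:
 g(y) = -sqrt(C1 + y^2)
 g(y) = sqrt(C1 + y^2)


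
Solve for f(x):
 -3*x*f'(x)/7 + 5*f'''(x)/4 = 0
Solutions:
 f(x) = C1 + Integral(C2*airyai(12^(1/3)*35^(2/3)*x/35) + C3*airybi(12^(1/3)*35^(2/3)*x/35), x)


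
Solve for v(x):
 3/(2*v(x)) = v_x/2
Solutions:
 v(x) = -sqrt(C1 + 6*x)
 v(x) = sqrt(C1 + 6*x)


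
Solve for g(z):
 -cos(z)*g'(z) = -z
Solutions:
 g(z) = C1 + Integral(z/cos(z), z)


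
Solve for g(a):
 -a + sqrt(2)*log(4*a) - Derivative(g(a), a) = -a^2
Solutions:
 g(a) = C1 + a^3/3 - a^2/2 + sqrt(2)*a*log(a) - sqrt(2)*a + 2*sqrt(2)*a*log(2)


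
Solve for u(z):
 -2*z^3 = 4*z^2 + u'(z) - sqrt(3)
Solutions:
 u(z) = C1 - z^4/2 - 4*z^3/3 + sqrt(3)*z


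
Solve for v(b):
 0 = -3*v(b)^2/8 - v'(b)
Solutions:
 v(b) = 8/(C1 + 3*b)


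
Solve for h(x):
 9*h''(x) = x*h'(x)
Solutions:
 h(x) = C1 + C2*erfi(sqrt(2)*x/6)


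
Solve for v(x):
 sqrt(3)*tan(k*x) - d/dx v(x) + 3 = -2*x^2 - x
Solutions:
 v(x) = C1 + 2*x^3/3 + x^2/2 + 3*x + sqrt(3)*Piecewise((-log(cos(k*x))/k, Ne(k, 0)), (0, True))


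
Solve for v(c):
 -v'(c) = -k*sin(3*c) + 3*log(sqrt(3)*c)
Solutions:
 v(c) = C1 - 3*c*log(c) - 3*c*log(3)/2 + 3*c - k*cos(3*c)/3


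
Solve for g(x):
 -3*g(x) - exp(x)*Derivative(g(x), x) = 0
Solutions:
 g(x) = C1*exp(3*exp(-x))


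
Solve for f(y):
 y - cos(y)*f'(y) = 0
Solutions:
 f(y) = C1 + Integral(y/cos(y), y)


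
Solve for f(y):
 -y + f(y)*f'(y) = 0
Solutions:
 f(y) = -sqrt(C1 + y^2)
 f(y) = sqrt(C1 + y^2)


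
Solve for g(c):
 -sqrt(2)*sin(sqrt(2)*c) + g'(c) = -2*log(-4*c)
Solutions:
 g(c) = C1 - 2*c*log(-c) - 4*c*log(2) + 2*c - cos(sqrt(2)*c)


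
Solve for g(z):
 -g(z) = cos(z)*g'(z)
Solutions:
 g(z) = C1*sqrt(sin(z) - 1)/sqrt(sin(z) + 1)


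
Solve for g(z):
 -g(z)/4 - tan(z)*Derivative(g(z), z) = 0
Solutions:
 g(z) = C1/sin(z)^(1/4)


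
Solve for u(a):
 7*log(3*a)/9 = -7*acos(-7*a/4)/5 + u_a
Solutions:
 u(a) = C1 + 7*a*log(a)/9 + 7*a*acos(-7*a/4)/5 - 7*a/9 + 7*a*log(3)/9 + sqrt(16 - 49*a^2)/5


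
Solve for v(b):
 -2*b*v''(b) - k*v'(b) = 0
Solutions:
 v(b) = C1 + b^(1 - re(k)/2)*(C2*sin(log(b)*Abs(im(k))/2) + C3*cos(log(b)*im(k)/2))


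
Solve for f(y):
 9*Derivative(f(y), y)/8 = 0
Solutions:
 f(y) = C1


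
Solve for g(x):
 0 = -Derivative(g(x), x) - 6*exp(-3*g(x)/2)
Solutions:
 g(x) = 2*log(C1 - 9*x)/3
 g(x) = 2*log((-1 - sqrt(3)*I)*(C1 - 9*x)^(1/3)/2)
 g(x) = 2*log((-1 + sqrt(3)*I)*(C1 - 9*x)^(1/3)/2)


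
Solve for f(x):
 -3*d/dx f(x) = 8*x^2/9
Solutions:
 f(x) = C1 - 8*x^3/81


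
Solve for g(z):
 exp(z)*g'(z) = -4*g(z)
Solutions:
 g(z) = C1*exp(4*exp(-z))


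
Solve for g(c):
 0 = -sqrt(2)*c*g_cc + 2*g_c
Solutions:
 g(c) = C1 + C2*c^(1 + sqrt(2))


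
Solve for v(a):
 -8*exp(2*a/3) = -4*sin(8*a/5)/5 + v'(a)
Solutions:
 v(a) = C1 - 12*exp(2*a/3) - cos(8*a/5)/2


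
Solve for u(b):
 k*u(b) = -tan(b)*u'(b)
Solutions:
 u(b) = C1*exp(-k*log(sin(b)))


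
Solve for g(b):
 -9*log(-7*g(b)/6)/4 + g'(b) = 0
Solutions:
 -4*Integral(1/(log(-_y) - log(6) + log(7)), (_y, g(b)))/9 = C1 - b


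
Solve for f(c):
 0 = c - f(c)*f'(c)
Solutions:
 f(c) = -sqrt(C1 + c^2)
 f(c) = sqrt(C1 + c^2)


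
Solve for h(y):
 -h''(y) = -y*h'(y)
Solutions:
 h(y) = C1 + C2*erfi(sqrt(2)*y/2)


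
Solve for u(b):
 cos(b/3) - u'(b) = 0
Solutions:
 u(b) = C1 + 3*sin(b/3)


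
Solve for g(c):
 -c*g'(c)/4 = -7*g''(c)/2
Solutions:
 g(c) = C1 + C2*erfi(sqrt(7)*c/14)


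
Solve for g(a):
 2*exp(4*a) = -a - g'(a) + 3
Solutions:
 g(a) = C1 - a^2/2 + 3*a - exp(4*a)/2


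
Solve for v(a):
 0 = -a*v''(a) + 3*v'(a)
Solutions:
 v(a) = C1 + C2*a^4


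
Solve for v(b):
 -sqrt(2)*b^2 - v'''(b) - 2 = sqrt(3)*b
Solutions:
 v(b) = C1 + C2*b + C3*b^2 - sqrt(2)*b^5/60 - sqrt(3)*b^4/24 - b^3/3


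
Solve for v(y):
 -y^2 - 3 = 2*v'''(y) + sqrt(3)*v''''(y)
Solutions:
 v(y) = C1 + C2*y + C3*y^2 + C4*exp(-2*sqrt(3)*y/3) - y^5/120 + sqrt(3)*y^4/48 - 3*y^3/8


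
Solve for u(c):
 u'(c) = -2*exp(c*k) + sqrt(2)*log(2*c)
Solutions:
 u(c) = C1 + sqrt(2)*c*log(c) + sqrt(2)*c*(-1 + log(2)) + Piecewise((-2*exp(c*k)/k, Ne(k, 0)), (-2*c, True))


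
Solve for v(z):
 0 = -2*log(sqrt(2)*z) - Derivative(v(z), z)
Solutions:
 v(z) = C1 - 2*z*log(z) - z*log(2) + 2*z


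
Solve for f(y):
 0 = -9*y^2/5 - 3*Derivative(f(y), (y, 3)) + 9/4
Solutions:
 f(y) = C1 + C2*y + C3*y^2 - y^5/100 + y^3/8


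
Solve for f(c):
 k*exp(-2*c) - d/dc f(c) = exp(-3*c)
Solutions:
 f(c) = C1 - k*exp(-2*c)/2 + exp(-3*c)/3


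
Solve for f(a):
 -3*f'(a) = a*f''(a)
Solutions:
 f(a) = C1 + C2/a^2


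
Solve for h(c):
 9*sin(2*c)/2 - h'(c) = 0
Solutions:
 h(c) = C1 - 9*cos(2*c)/4


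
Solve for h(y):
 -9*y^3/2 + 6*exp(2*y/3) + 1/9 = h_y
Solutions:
 h(y) = C1 - 9*y^4/8 + y/9 + 9*exp(2*y/3)


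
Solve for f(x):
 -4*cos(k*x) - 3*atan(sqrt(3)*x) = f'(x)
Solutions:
 f(x) = C1 - 3*x*atan(sqrt(3)*x) - 4*Piecewise((sin(k*x)/k, Ne(k, 0)), (x, True)) + sqrt(3)*log(3*x^2 + 1)/2


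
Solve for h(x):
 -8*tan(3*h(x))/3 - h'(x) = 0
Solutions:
 h(x) = -asin(C1*exp(-8*x))/3 + pi/3
 h(x) = asin(C1*exp(-8*x))/3


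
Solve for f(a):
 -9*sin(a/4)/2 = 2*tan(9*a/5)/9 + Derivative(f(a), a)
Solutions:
 f(a) = C1 + 10*log(cos(9*a/5))/81 + 18*cos(a/4)


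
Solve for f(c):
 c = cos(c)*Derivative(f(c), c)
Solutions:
 f(c) = C1 + Integral(c/cos(c), c)


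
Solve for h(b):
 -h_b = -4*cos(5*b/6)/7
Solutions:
 h(b) = C1 + 24*sin(5*b/6)/35


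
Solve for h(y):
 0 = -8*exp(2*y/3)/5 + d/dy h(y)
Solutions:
 h(y) = C1 + 12*exp(2*y/3)/5


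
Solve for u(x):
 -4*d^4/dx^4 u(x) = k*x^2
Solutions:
 u(x) = C1 + C2*x + C3*x^2 + C4*x^3 - k*x^6/1440


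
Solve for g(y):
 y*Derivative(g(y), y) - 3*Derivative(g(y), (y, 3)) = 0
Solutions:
 g(y) = C1 + Integral(C2*airyai(3^(2/3)*y/3) + C3*airybi(3^(2/3)*y/3), y)


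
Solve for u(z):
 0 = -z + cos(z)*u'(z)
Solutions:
 u(z) = C1 + Integral(z/cos(z), z)


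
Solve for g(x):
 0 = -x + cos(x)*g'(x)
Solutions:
 g(x) = C1 + Integral(x/cos(x), x)


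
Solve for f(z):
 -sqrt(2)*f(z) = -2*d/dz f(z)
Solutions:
 f(z) = C1*exp(sqrt(2)*z/2)


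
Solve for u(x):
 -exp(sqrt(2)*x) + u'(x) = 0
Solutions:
 u(x) = C1 + sqrt(2)*exp(sqrt(2)*x)/2


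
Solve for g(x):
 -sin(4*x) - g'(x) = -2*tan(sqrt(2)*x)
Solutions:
 g(x) = C1 - sqrt(2)*log(cos(sqrt(2)*x)) + cos(4*x)/4


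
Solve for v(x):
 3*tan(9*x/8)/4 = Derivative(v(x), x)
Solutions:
 v(x) = C1 - 2*log(cos(9*x/8))/3


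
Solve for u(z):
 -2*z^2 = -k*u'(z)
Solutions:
 u(z) = C1 + 2*z^3/(3*k)


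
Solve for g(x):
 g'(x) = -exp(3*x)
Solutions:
 g(x) = C1 - exp(3*x)/3


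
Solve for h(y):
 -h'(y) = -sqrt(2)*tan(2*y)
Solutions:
 h(y) = C1 - sqrt(2)*log(cos(2*y))/2


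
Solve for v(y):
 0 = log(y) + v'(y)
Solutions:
 v(y) = C1 - y*log(y) + y


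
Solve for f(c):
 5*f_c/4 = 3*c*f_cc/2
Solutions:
 f(c) = C1 + C2*c^(11/6)


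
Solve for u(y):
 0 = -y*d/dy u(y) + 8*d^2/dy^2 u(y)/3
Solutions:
 u(y) = C1 + C2*erfi(sqrt(3)*y/4)


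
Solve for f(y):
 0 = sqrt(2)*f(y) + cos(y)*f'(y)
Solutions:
 f(y) = C1*(sin(y) - 1)^(sqrt(2)/2)/(sin(y) + 1)^(sqrt(2)/2)


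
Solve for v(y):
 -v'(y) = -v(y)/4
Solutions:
 v(y) = C1*exp(y/4)


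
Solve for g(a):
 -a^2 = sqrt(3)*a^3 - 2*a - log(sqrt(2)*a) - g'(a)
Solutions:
 g(a) = C1 + sqrt(3)*a^4/4 + a^3/3 - a^2 - a*log(a) - a*log(2)/2 + a


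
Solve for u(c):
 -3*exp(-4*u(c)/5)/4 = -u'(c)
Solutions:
 u(c) = 5*log(-I*(C1 + 3*c/5)^(1/4))
 u(c) = 5*log(I*(C1 + 3*c/5)^(1/4))
 u(c) = 5*log(-(C1 + 3*c/5)^(1/4))
 u(c) = 5*log(C1 + 3*c/5)/4


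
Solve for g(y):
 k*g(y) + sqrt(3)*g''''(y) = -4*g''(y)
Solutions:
 g(y) = C1*exp(-3^(3/4)*y*sqrt(-sqrt(-sqrt(3)*k + 4) - 2)/3) + C2*exp(3^(3/4)*y*sqrt(-sqrt(-sqrt(3)*k + 4) - 2)/3) + C3*exp(-3^(3/4)*y*sqrt(sqrt(-sqrt(3)*k + 4) - 2)/3) + C4*exp(3^(3/4)*y*sqrt(sqrt(-sqrt(3)*k + 4) - 2)/3)


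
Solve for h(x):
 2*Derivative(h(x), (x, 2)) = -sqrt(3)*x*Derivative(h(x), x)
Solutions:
 h(x) = C1 + C2*erf(3^(1/4)*x/2)


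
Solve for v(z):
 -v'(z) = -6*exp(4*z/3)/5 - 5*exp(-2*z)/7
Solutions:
 v(z) = C1 + 9*exp(4*z/3)/10 - 5*exp(-2*z)/14


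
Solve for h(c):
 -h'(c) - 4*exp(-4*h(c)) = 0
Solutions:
 h(c) = log(-I*(C1 - 16*c)^(1/4))
 h(c) = log(I*(C1 - 16*c)^(1/4))
 h(c) = log(-(C1 - 16*c)^(1/4))
 h(c) = log(C1 - 16*c)/4


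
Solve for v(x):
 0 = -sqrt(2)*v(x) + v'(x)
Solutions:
 v(x) = C1*exp(sqrt(2)*x)


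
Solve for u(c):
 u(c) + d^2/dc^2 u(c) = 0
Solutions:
 u(c) = C1*sin(c) + C2*cos(c)


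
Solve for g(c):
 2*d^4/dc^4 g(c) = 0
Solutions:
 g(c) = C1 + C2*c + C3*c^2 + C4*c^3


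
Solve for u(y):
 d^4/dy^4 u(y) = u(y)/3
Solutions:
 u(y) = C1*exp(-3^(3/4)*y/3) + C2*exp(3^(3/4)*y/3) + C3*sin(3^(3/4)*y/3) + C4*cos(3^(3/4)*y/3)


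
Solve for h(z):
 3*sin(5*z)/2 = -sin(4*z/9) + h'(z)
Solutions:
 h(z) = C1 - 9*cos(4*z/9)/4 - 3*cos(5*z)/10


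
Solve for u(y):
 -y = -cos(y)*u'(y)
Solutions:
 u(y) = C1 + Integral(y/cos(y), y)


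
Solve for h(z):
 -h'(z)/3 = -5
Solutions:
 h(z) = C1 + 15*z


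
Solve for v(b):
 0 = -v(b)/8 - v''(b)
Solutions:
 v(b) = C1*sin(sqrt(2)*b/4) + C2*cos(sqrt(2)*b/4)


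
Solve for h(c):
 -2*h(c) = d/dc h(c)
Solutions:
 h(c) = C1*exp(-2*c)


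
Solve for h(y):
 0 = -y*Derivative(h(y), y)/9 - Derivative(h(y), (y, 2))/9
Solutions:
 h(y) = C1 + C2*erf(sqrt(2)*y/2)


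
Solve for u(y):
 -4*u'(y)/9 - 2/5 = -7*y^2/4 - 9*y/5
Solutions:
 u(y) = C1 + 21*y^3/16 + 81*y^2/40 - 9*y/10


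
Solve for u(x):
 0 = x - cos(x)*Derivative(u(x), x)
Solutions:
 u(x) = C1 + Integral(x/cos(x), x)


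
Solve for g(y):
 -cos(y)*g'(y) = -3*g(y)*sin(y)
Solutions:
 g(y) = C1/cos(y)^3


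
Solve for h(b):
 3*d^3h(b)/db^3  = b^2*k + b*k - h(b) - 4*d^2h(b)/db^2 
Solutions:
 h(b) = C1*exp(b*(-16 + 32*2^(1/3)/(9*sqrt(1497) + 371)^(1/3) + 2^(2/3)*(9*sqrt(1497) + 371)^(1/3))/36)*sin(2^(1/3)*sqrt(3)*b*(-2^(1/3)*(9*sqrt(1497) + 371)^(1/3) + 32/(9*sqrt(1497) + 371)^(1/3))/36) + C2*exp(b*(-16 + 32*2^(1/3)/(9*sqrt(1497) + 371)^(1/3) + 2^(2/3)*(9*sqrt(1497) + 371)^(1/3))/36)*cos(2^(1/3)*sqrt(3)*b*(-2^(1/3)*(9*sqrt(1497) + 371)^(1/3) + 32/(9*sqrt(1497) + 371)^(1/3))/36) + C3*exp(-b*(32*2^(1/3)/(9*sqrt(1497) + 371)^(1/3) + 8 + 2^(2/3)*(9*sqrt(1497) + 371)^(1/3))/18) + b^2*k + b*k - 8*k


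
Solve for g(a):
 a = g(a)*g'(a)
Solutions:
 g(a) = -sqrt(C1 + a^2)
 g(a) = sqrt(C1 + a^2)


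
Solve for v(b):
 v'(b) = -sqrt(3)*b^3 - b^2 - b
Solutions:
 v(b) = C1 - sqrt(3)*b^4/4 - b^3/3 - b^2/2


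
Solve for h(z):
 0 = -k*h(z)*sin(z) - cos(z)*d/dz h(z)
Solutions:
 h(z) = C1*exp(k*log(cos(z)))


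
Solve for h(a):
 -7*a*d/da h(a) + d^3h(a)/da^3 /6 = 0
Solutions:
 h(a) = C1 + Integral(C2*airyai(42^(1/3)*a) + C3*airybi(42^(1/3)*a), a)


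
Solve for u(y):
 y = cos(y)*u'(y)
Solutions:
 u(y) = C1 + Integral(y/cos(y), y)


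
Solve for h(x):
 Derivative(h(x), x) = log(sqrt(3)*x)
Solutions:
 h(x) = C1 + x*log(x) - x + x*log(3)/2


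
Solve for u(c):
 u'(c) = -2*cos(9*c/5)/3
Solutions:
 u(c) = C1 - 10*sin(9*c/5)/27


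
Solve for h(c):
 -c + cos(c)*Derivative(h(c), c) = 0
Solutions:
 h(c) = C1 + Integral(c/cos(c), c)


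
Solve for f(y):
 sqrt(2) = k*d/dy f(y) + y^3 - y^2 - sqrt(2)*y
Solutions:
 f(y) = C1 - y^4/(4*k) + y^3/(3*k) + sqrt(2)*y^2/(2*k) + sqrt(2)*y/k


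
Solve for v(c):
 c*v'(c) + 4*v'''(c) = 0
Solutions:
 v(c) = C1 + Integral(C2*airyai(-2^(1/3)*c/2) + C3*airybi(-2^(1/3)*c/2), c)


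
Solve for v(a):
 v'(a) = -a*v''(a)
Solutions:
 v(a) = C1 + C2*log(a)


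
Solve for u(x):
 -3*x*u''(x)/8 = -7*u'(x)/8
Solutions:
 u(x) = C1 + C2*x^(10/3)


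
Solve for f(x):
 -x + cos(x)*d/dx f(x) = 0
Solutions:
 f(x) = C1 + Integral(x/cos(x), x)


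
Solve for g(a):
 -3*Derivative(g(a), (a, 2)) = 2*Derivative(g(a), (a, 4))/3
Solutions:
 g(a) = C1 + C2*a + C3*sin(3*sqrt(2)*a/2) + C4*cos(3*sqrt(2)*a/2)


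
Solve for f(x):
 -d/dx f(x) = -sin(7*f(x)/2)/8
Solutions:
 -x/8 + log(cos(7*f(x)/2) - 1)/7 - log(cos(7*f(x)/2) + 1)/7 = C1


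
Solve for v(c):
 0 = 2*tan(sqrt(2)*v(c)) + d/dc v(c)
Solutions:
 v(c) = sqrt(2)*(pi - asin(C1*exp(-2*sqrt(2)*c)))/2
 v(c) = sqrt(2)*asin(C1*exp(-2*sqrt(2)*c))/2


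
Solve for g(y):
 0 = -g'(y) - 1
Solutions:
 g(y) = C1 - y


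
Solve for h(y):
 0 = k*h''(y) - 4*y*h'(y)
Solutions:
 h(y) = C1 + C2*erf(sqrt(2)*y*sqrt(-1/k))/sqrt(-1/k)


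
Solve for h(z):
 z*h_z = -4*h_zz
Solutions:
 h(z) = C1 + C2*erf(sqrt(2)*z/4)


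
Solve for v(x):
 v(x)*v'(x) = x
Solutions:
 v(x) = -sqrt(C1 + x^2)
 v(x) = sqrt(C1 + x^2)


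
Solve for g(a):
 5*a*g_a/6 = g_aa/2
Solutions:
 g(a) = C1 + C2*erfi(sqrt(30)*a/6)


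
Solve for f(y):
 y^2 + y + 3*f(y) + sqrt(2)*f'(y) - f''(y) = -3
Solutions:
 f(y) = C1*exp(y*(-sqrt(14) + sqrt(2))/2) + C2*exp(y*(sqrt(2) + sqrt(14))/2) - y^2/3 - y/3 + 2*sqrt(2)*y/9 - 37/27 + sqrt(2)/9


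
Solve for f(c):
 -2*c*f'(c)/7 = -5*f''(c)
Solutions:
 f(c) = C1 + C2*erfi(sqrt(35)*c/35)


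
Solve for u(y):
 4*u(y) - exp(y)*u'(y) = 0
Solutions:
 u(y) = C1*exp(-4*exp(-y))


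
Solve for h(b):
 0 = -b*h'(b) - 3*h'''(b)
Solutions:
 h(b) = C1 + Integral(C2*airyai(-3^(2/3)*b/3) + C3*airybi(-3^(2/3)*b/3), b)


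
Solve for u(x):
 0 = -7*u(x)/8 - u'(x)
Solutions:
 u(x) = C1*exp(-7*x/8)


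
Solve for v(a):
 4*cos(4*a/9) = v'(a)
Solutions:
 v(a) = C1 + 9*sin(4*a/9)


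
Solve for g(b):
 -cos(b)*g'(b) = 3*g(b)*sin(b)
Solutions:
 g(b) = C1*cos(b)^3


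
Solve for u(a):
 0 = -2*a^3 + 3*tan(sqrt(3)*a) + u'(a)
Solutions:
 u(a) = C1 + a^4/2 + sqrt(3)*log(cos(sqrt(3)*a))


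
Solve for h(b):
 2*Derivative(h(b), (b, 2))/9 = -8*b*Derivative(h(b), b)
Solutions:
 h(b) = C1 + C2*erf(3*sqrt(2)*b)


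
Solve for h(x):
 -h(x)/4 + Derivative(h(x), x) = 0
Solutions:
 h(x) = C1*exp(x/4)


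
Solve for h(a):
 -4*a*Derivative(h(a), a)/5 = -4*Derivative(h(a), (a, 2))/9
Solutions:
 h(a) = C1 + C2*erfi(3*sqrt(10)*a/10)


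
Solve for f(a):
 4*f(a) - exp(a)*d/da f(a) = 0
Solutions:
 f(a) = C1*exp(-4*exp(-a))


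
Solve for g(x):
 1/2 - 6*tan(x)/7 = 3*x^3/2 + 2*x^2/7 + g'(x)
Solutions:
 g(x) = C1 - 3*x^4/8 - 2*x^3/21 + x/2 + 6*log(cos(x))/7


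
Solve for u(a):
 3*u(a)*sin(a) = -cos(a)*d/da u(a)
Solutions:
 u(a) = C1*cos(a)^3


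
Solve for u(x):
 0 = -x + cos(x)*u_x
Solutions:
 u(x) = C1 + Integral(x/cos(x), x)


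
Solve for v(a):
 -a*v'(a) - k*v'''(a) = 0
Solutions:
 v(a) = C1 + Integral(C2*airyai(a*(-1/k)^(1/3)) + C3*airybi(a*(-1/k)^(1/3)), a)


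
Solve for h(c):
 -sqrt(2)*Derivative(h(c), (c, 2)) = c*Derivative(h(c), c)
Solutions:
 h(c) = C1 + C2*erf(2^(1/4)*c/2)


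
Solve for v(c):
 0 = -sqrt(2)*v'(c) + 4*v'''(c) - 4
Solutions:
 v(c) = C1 + C2*exp(-2^(1/4)*c/2) + C3*exp(2^(1/4)*c/2) - 2*sqrt(2)*c


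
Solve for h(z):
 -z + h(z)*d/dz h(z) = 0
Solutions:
 h(z) = -sqrt(C1 + z^2)
 h(z) = sqrt(C1 + z^2)


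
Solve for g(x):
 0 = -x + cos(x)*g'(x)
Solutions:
 g(x) = C1 + Integral(x/cos(x), x)


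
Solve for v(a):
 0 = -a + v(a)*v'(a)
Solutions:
 v(a) = -sqrt(C1 + a^2)
 v(a) = sqrt(C1 + a^2)


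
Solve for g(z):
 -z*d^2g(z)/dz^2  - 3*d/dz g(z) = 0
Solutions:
 g(z) = C1 + C2/z^2


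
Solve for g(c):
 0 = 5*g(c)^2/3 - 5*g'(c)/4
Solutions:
 g(c) = -3/(C1 + 4*c)


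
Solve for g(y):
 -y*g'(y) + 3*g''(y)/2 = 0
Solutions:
 g(y) = C1 + C2*erfi(sqrt(3)*y/3)


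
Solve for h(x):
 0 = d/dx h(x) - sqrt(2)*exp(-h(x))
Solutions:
 h(x) = log(C1 + sqrt(2)*x)


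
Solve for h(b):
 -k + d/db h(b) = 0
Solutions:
 h(b) = C1 + b*k


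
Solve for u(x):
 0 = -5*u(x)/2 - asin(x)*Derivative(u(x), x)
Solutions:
 u(x) = C1*exp(-5*Integral(1/asin(x), x)/2)


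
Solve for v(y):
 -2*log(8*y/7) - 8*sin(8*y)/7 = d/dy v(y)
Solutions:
 v(y) = C1 - 2*y*log(y) - 6*y*log(2) + 2*y + 2*y*log(7) + cos(8*y)/7


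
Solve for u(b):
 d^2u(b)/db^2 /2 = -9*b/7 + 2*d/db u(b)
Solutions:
 u(b) = C1 + C2*exp(4*b) + 9*b^2/28 + 9*b/56


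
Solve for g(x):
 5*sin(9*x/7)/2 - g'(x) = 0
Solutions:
 g(x) = C1 - 35*cos(9*x/7)/18


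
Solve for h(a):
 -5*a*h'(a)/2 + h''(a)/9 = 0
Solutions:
 h(a) = C1 + C2*erfi(3*sqrt(5)*a/2)


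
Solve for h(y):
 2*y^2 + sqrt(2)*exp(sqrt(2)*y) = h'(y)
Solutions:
 h(y) = C1 + 2*y^3/3 + exp(sqrt(2)*y)


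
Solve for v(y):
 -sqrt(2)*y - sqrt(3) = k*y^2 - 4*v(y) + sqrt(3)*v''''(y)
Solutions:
 v(y) = C1*exp(-sqrt(2)*3^(7/8)*y/3) + C2*exp(sqrt(2)*3^(7/8)*y/3) + C3*sin(sqrt(2)*3^(7/8)*y/3) + C4*cos(sqrt(2)*3^(7/8)*y/3) + k*y^2/4 + sqrt(2)*y/4 + sqrt(3)/4


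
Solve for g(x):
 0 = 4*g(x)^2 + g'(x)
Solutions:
 g(x) = 1/(C1 + 4*x)


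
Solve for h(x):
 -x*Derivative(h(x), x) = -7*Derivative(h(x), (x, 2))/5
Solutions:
 h(x) = C1 + C2*erfi(sqrt(70)*x/14)


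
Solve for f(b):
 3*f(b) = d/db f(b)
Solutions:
 f(b) = C1*exp(3*b)


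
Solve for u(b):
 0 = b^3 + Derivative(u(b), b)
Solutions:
 u(b) = C1 - b^4/4


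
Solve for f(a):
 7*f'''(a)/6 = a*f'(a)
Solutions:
 f(a) = C1 + Integral(C2*airyai(6^(1/3)*7^(2/3)*a/7) + C3*airybi(6^(1/3)*7^(2/3)*a/7), a)


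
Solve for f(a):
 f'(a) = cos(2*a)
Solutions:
 f(a) = C1 + sin(2*a)/2


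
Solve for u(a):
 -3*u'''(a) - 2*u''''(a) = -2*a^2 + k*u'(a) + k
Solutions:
 u(a) = C1 + C2*exp(-a*((2*k + sqrt((2*k + 1)^2 - 1) + 1)^(1/3) + 1 + (2*k + sqrt((2*k + 1)^2 - 1) + 1)^(-1/3))/2) + C3*exp(a*((2*k + sqrt((2*k + 1)^2 - 1) + 1)^(1/3)/4 - sqrt(3)*I*(2*k + sqrt((2*k + 1)^2 - 1) + 1)^(1/3)/4 - 1/2 - 1/((-1 + sqrt(3)*I)*(2*k + sqrt((2*k + 1)^2 - 1) + 1)^(1/3)))) + C4*exp(a*((2*k + sqrt((2*k + 1)^2 - 1) + 1)^(1/3)/4 + sqrt(3)*I*(2*k + sqrt((2*k + 1)^2 - 1) + 1)^(1/3)/4 - 1/2 + 1/((1 + sqrt(3)*I)*(2*k + sqrt((2*k + 1)^2 - 1) + 1)^(1/3)))) + 2*a^3/(3*k) - a - 12*a/k^2


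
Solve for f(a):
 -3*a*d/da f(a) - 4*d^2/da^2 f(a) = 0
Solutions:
 f(a) = C1 + C2*erf(sqrt(6)*a/4)


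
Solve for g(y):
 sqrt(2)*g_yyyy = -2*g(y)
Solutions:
 g(y) = (C1*sin(2^(5/8)*y/2) + C2*cos(2^(5/8)*y/2))*exp(-2^(5/8)*y/2) + (C3*sin(2^(5/8)*y/2) + C4*cos(2^(5/8)*y/2))*exp(2^(5/8)*y/2)


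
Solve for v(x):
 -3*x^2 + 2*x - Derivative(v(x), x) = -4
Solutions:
 v(x) = C1 - x^3 + x^2 + 4*x


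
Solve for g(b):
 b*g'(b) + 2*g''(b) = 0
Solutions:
 g(b) = C1 + C2*erf(b/2)


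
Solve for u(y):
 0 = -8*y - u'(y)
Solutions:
 u(y) = C1 - 4*y^2


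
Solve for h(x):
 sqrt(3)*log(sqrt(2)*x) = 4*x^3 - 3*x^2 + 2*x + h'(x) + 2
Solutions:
 h(x) = C1 - x^4 + x^3 - x^2 + sqrt(3)*x*log(x) - 2*x - sqrt(3)*x + sqrt(3)*x*log(2)/2


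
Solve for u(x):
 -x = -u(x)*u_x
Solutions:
 u(x) = -sqrt(C1 + x^2)
 u(x) = sqrt(C1 + x^2)


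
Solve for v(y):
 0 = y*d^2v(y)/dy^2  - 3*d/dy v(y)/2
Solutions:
 v(y) = C1 + C2*y^(5/2)


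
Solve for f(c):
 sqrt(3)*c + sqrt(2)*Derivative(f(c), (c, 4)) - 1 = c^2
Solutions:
 f(c) = C1 + C2*c + C3*c^2 + C4*c^3 + sqrt(2)*c^6/720 - sqrt(6)*c^5/240 + sqrt(2)*c^4/48


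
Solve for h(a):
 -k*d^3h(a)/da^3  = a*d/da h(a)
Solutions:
 h(a) = C1 + Integral(C2*airyai(a*(-1/k)^(1/3)) + C3*airybi(a*(-1/k)^(1/3)), a)


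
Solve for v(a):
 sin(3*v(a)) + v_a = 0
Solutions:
 v(a) = -acos((-C1 - exp(6*a))/(C1 - exp(6*a)))/3 + 2*pi/3
 v(a) = acos((-C1 - exp(6*a))/(C1 - exp(6*a)))/3


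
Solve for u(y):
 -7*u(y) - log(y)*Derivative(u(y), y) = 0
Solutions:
 u(y) = C1*exp(-7*li(y))


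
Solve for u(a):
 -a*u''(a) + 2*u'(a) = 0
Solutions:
 u(a) = C1 + C2*a^3


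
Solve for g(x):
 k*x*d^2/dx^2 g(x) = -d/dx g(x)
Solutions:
 g(x) = C1 + x^(((re(k) - 1)*re(k) + im(k)^2)/(re(k)^2 + im(k)^2))*(C2*sin(log(x)*Abs(im(k))/(re(k)^2 + im(k)^2)) + C3*cos(log(x)*im(k)/(re(k)^2 + im(k)^2)))


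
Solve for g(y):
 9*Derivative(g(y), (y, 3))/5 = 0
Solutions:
 g(y) = C1 + C2*y + C3*y^2


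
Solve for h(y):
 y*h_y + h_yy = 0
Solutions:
 h(y) = C1 + C2*erf(sqrt(2)*y/2)


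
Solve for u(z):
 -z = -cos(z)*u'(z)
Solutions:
 u(z) = C1 + Integral(z/cos(z), z)


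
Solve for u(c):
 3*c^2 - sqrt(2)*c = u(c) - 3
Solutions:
 u(c) = 3*c^2 - sqrt(2)*c + 3


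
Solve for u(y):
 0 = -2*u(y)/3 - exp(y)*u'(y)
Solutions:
 u(y) = C1*exp(2*exp(-y)/3)


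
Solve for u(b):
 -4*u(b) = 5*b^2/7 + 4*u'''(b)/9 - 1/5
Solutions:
 u(b) = C3*exp(-3^(2/3)*b) - 5*b^2/28 + (C1*sin(3*3^(1/6)*b/2) + C2*cos(3*3^(1/6)*b/2))*exp(3^(2/3)*b/2) + 1/20


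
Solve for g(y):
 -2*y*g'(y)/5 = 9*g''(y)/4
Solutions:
 g(y) = C1 + C2*erf(2*sqrt(5)*y/15)


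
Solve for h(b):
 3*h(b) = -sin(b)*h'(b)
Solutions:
 h(b) = C1*(cos(b) + 1)^(3/2)/(cos(b) - 1)^(3/2)


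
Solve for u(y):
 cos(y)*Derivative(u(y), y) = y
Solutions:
 u(y) = C1 + Integral(y/cos(y), y)


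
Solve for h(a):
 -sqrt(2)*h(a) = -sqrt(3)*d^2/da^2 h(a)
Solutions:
 h(a) = C1*exp(-2^(1/4)*3^(3/4)*a/3) + C2*exp(2^(1/4)*3^(3/4)*a/3)


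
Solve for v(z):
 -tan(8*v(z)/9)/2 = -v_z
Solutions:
 v(z) = -9*asin(C1*exp(4*z/9))/8 + 9*pi/8
 v(z) = 9*asin(C1*exp(4*z/9))/8


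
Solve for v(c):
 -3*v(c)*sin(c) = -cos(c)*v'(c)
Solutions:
 v(c) = C1/cos(c)^3


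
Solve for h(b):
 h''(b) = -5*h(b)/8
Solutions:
 h(b) = C1*sin(sqrt(10)*b/4) + C2*cos(sqrt(10)*b/4)


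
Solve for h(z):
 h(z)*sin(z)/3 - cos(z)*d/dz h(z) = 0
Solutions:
 h(z) = C1/cos(z)^(1/3)


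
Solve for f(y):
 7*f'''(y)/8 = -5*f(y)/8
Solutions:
 f(y) = C3*exp(-5^(1/3)*7^(2/3)*y/7) + (C1*sin(sqrt(3)*5^(1/3)*7^(2/3)*y/14) + C2*cos(sqrt(3)*5^(1/3)*7^(2/3)*y/14))*exp(5^(1/3)*7^(2/3)*y/14)


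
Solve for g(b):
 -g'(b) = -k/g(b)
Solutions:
 g(b) = -sqrt(C1 + 2*b*k)
 g(b) = sqrt(C1 + 2*b*k)


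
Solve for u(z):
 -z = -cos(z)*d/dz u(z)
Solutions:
 u(z) = C1 + Integral(z/cos(z), z)


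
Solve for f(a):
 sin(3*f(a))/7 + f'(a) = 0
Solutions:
 a/7 + log(cos(3*f(a)) - 1)/6 - log(cos(3*f(a)) + 1)/6 = C1


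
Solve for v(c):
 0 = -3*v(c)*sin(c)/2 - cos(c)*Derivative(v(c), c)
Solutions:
 v(c) = C1*cos(c)^(3/2)


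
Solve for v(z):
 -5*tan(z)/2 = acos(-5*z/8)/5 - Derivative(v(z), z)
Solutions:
 v(z) = C1 + z*acos(-5*z/8)/5 + sqrt(64 - 25*z^2)/25 - 5*log(cos(z))/2


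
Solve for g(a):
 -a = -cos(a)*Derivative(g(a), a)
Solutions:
 g(a) = C1 + Integral(a/cos(a), a)


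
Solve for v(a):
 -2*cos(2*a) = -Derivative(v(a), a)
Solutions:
 v(a) = C1 + sin(2*a)


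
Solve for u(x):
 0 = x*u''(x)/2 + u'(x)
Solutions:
 u(x) = C1 + C2/x


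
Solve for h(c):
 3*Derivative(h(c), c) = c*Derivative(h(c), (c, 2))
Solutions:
 h(c) = C1 + C2*c^4


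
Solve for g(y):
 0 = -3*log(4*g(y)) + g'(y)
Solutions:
 -Integral(1/(log(_y) + 2*log(2)), (_y, g(y)))/3 = C1 - y


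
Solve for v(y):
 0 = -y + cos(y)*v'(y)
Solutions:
 v(y) = C1 + Integral(y/cos(y), y)


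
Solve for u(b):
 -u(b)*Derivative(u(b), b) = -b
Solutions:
 u(b) = -sqrt(C1 + b^2)
 u(b) = sqrt(C1 + b^2)


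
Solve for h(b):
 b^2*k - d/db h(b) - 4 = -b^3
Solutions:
 h(b) = C1 + b^4/4 + b^3*k/3 - 4*b


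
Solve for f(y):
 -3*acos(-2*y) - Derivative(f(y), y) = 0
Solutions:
 f(y) = C1 - 3*y*acos(-2*y) - 3*sqrt(1 - 4*y^2)/2


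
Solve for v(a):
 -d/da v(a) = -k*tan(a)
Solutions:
 v(a) = C1 - k*log(cos(a))


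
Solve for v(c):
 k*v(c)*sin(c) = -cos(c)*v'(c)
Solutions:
 v(c) = C1*exp(k*log(cos(c)))


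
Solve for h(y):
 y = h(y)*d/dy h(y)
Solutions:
 h(y) = -sqrt(C1 + y^2)
 h(y) = sqrt(C1 + y^2)


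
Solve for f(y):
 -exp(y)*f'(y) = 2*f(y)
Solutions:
 f(y) = C1*exp(2*exp(-y))


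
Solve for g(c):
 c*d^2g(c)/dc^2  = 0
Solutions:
 g(c) = C1 + C2*c


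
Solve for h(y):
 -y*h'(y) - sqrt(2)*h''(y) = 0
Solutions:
 h(y) = C1 + C2*erf(2^(1/4)*y/2)


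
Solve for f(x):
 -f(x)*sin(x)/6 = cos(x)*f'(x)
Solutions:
 f(x) = C1*cos(x)^(1/6)


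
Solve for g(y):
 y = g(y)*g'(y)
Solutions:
 g(y) = -sqrt(C1 + y^2)
 g(y) = sqrt(C1 + y^2)


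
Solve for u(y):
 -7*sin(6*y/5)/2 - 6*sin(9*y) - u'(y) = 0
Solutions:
 u(y) = C1 + 35*cos(6*y/5)/12 + 2*cos(9*y)/3


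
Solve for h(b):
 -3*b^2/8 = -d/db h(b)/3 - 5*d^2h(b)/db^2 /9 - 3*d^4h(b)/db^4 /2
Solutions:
 h(b) = C1 + C2*exp(-b*(-9*(3 + sqrt(7561)/27)^(1/3) + 10/(3 + sqrt(7561)/27)^(1/3))/54)*sin(sqrt(3)*b*(10/(3 + sqrt(7561)/27)^(1/3) + 9*(3 + sqrt(7561)/27)^(1/3))/54) + C3*exp(-b*(-9*(3 + sqrt(7561)/27)^(1/3) + 10/(3 + sqrt(7561)/27)^(1/3))/54)*cos(sqrt(3)*b*(10/(3 + sqrt(7561)/27)^(1/3) + 9*(3 + sqrt(7561)/27)^(1/3))/54) + C4*exp(b*(-9*(3 + sqrt(7561)/27)^(1/3) + 10/(3 + sqrt(7561)/27)^(1/3))/27) + 3*b^3/8 - 15*b^2/8 + 25*b/4


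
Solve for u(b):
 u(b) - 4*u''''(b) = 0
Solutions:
 u(b) = C1*exp(-sqrt(2)*b/2) + C2*exp(sqrt(2)*b/2) + C3*sin(sqrt(2)*b/2) + C4*cos(sqrt(2)*b/2)


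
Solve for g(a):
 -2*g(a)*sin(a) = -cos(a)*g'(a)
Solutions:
 g(a) = C1/cos(a)^2


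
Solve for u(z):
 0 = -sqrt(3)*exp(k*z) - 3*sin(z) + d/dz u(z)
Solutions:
 u(z) = C1 - 3*cos(z) + sqrt(3)*exp(k*z)/k


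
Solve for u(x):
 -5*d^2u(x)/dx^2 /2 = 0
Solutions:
 u(x) = C1 + C2*x


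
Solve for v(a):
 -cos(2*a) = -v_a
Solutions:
 v(a) = C1 + sin(2*a)/2


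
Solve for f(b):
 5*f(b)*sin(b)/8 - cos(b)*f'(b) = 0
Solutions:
 f(b) = C1/cos(b)^(5/8)


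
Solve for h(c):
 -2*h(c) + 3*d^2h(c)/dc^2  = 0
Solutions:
 h(c) = C1*exp(-sqrt(6)*c/3) + C2*exp(sqrt(6)*c/3)


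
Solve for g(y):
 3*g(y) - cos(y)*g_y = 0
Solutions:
 g(y) = C1*(sin(y) + 1)^(3/2)/(sin(y) - 1)^(3/2)


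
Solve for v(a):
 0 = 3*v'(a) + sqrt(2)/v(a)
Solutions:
 v(a) = -sqrt(C1 - 6*sqrt(2)*a)/3
 v(a) = sqrt(C1 - 6*sqrt(2)*a)/3


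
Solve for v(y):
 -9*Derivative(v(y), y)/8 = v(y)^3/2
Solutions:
 v(y) = -3*sqrt(2)*sqrt(-1/(C1 - 4*y))/2
 v(y) = 3*sqrt(2)*sqrt(-1/(C1 - 4*y))/2


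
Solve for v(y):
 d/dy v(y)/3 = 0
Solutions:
 v(y) = C1


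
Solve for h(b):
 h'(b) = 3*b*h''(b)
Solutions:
 h(b) = C1 + C2*b^(4/3)


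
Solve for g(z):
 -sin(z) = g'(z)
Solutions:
 g(z) = C1 + cos(z)


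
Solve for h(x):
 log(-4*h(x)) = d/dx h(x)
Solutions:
 -Integral(1/(log(-_y) + 2*log(2)), (_y, h(x))) = C1 - x


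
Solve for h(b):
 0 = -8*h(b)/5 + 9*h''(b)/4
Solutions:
 h(b) = C1*exp(-4*sqrt(10)*b/15) + C2*exp(4*sqrt(10)*b/15)


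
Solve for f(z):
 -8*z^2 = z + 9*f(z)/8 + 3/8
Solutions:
 f(z) = -64*z^2/9 - 8*z/9 - 1/3


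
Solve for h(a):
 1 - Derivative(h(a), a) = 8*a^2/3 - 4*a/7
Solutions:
 h(a) = C1 - 8*a^3/9 + 2*a^2/7 + a


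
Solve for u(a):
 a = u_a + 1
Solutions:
 u(a) = C1 + a^2/2 - a


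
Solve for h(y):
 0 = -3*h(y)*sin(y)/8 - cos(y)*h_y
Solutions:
 h(y) = C1*cos(y)^(3/8)


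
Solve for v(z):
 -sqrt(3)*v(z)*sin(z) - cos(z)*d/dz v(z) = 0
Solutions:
 v(z) = C1*cos(z)^(sqrt(3))


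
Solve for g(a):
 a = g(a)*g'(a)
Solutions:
 g(a) = -sqrt(C1 + a^2)
 g(a) = sqrt(C1 + a^2)


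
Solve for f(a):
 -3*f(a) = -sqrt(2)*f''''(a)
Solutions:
 f(a) = C1*exp(-2^(7/8)*3^(1/4)*a/2) + C2*exp(2^(7/8)*3^(1/4)*a/2) + C3*sin(2^(7/8)*3^(1/4)*a/2) + C4*cos(2^(7/8)*3^(1/4)*a/2)


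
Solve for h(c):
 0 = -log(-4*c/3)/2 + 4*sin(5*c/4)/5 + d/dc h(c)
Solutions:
 h(c) = C1 + c*log(-c)/2 - c*log(3)/2 - c/2 + c*log(2) + 16*cos(5*c/4)/25


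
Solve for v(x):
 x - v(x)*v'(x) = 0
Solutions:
 v(x) = -sqrt(C1 + x^2)
 v(x) = sqrt(C1 + x^2)


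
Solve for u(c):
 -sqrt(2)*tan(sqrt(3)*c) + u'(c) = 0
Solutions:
 u(c) = C1 - sqrt(6)*log(cos(sqrt(3)*c))/3


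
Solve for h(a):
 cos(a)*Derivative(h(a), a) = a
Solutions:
 h(a) = C1 + Integral(a/cos(a), a)


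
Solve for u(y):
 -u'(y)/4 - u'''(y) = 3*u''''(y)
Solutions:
 u(y) = C1 + C2*exp(y*(-4 + 4/(9*sqrt(777) + 251)^(1/3) + (9*sqrt(777) + 251)^(1/3))/36)*sin(sqrt(3)*y*(-(9*sqrt(777) + 251)^(1/3) + 4/(9*sqrt(777) + 251)^(1/3))/36) + C3*exp(y*(-4 + 4/(9*sqrt(777) + 251)^(1/3) + (9*sqrt(777) + 251)^(1/3))/36)*cos(sqrt(3)*y*(-(9*sqrt(777) + 251)^(1/3) + 4/(9*sqrt(777) + 251)^(1/3))/36) + C4*exp(-y*(4/(9*sqrt(777) + 251)^(1/3) + 2 + (9*sqrt(777) + 251)^(1/3))/18)


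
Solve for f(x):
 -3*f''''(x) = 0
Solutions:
 f(x) = C1 + C2*x + C3*x^2 + C4*x^3


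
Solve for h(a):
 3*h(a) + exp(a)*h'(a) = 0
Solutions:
 h(a) = C1*exp(3*exp(-a))


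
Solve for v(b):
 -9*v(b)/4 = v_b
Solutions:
 v(b) = C1*exp(-9*b/4)


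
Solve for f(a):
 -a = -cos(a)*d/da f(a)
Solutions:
 f(a) = C1 + Integral(a/cos(a), a)


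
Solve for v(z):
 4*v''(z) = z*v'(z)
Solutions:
 v(z) = C1 + C2*erfi(sqrt(2)*z/4)


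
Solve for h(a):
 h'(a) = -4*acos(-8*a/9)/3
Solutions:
 h(a) = C1 - 4*a*acos(-8*a/9)/3 - sqrt(81 - 64*a^2)/6


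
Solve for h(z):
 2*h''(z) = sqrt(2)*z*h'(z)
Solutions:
 h(z) = C1 + C2*erfi(2^(1/4)*z/2)


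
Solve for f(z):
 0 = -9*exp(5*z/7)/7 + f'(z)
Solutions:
 f(z) = C1 + 9*exp(5*z/7)/5


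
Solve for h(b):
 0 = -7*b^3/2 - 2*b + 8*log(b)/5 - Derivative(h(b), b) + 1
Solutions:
 h(b) = C1 - 7*b^4/8 - b^2 + 8*b*log(b)/5 - 3*b/5
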